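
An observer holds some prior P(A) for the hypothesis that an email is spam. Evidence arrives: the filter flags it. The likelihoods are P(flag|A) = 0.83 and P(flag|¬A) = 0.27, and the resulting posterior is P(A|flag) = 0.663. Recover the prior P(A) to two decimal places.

P(A) = 0.39

In odds form, posterior odds = prior odds × likelihood ratio, so prior odds = posterior odds ÷ LR.
Posterior odds = 0.663/(1−0.663) = 1.9674. LR = 0.83/0.27 = 3.0741.
Prior odds = 1.9674/3.0741 = 0.6400, so P(A) = 0.6400/(1+0.6400) ≈ 0.39.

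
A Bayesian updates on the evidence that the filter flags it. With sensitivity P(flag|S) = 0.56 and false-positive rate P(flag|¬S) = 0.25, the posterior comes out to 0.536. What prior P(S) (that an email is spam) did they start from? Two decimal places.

Bayes' rule in odds form gives O(S|E) = O(S)·[P(E|S)/P(E|¬S)], hence O(S) = O(S|E)/LR.
Posterior odds = 0.536/(1−0.536) = 1.1552. LR = 0.56/0.25 = 2.2400.
Prior odds = 1.1552/2.2400 = 0.5157, so P(S) = 0.5157/(1+0.5157) ≈ 0.34.

P(S) = 0.34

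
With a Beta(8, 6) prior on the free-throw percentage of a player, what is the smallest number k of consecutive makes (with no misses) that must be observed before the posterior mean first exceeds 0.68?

After k makes and 0 misses the posterior is Beta(8+k, 6), with mean (8+k)/(8+6+k).
Set (8+k)/(14+k) > 0.68 and solve: k > (0.68·14 − 8)/(1 − 0.68) = 4.750.
The smallest integer exceeding 4.750 is 5, and checking k=5: (13)/(19) = 0.6842 > 0.68.

k = 5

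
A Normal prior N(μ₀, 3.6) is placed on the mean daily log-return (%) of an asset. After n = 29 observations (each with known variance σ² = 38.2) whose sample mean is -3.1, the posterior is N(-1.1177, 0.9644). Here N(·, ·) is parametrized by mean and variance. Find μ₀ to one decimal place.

μ₀ = 4.3

The posterior mean is a precision-weighted average: μ_n = (τ₀μ₀ + τ_data·x̄)/(τ₀+τ_data), with τ₀=1/σ₀² and τ_data=n/σ².
Here τ₀ = 1/3.6 = 0.277778 and τ_data = 29/38.2 = 0.759162, so τ_n = 1.036940.
Rearranging for μ₀: μ₀ = (μ_n·τ_n − τ_data·x̄)/τ₀ = (-1.1177·1.036940 − 0.759162·-3.1) / 0.277778 = 1.194414/0.277778 ≈ 4.3.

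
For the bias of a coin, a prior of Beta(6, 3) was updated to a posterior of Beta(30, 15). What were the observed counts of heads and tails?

24 heads and 12 tails

A Beta(α, β) prior with s successes and f failures in binomial data gives a Beta(α+s, β+f) posterior.
So s = 30 − 6 = 24 and f = 15 − 3 = 12.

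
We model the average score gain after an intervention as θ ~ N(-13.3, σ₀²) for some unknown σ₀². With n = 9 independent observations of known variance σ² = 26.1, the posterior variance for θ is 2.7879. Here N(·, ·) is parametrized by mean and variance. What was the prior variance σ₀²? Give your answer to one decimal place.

σ₀² = 72.1

Posterior precision equals prior precision plus data precision: 1/σ_n² = 1/σ₀² + n/σ².
So 1/σ₀² = 1/2.7879 − 9/26.1 = 0.358693 − 0.344828 = 0.013865.
Hence σ₀² = 1/0.013865 ≈ 72.1.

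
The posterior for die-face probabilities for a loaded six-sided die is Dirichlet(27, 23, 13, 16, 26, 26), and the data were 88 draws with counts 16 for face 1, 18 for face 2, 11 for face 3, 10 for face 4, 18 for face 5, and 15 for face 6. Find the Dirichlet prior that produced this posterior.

For a Dirichlet(α) prior with multinomial counts c, the posterior is Dirichlet(α + c) componentwise.
Subtract each count from the matching posterior parameter: 27−16=11, 23−18=5, 13−11=2, 16−10=6, 26−18=8, 26−15=11.

Dirichlet(11, 5, 2, 6, 8, 11)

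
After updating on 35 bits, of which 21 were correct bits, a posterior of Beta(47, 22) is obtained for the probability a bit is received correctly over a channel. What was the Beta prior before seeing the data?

Under Beta–binomial conjugacy the posterior parameters are (α+s, β+f).
So α = 47 − 21 = 26 and β = 22 − 14 = 8.

Beta(26, 8)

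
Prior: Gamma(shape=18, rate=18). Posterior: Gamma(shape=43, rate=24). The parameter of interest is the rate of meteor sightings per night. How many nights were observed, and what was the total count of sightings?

n = 6 nights with total 25 sightings

A Gamma(α, β) prior (rate parametrization) on a Poisson rate with n observations summing to S gives posterior Gamma(α+S, β+n).
Matching: Σxᵢ = 43 − 18 = 25 and n = 24 − 18 = 6.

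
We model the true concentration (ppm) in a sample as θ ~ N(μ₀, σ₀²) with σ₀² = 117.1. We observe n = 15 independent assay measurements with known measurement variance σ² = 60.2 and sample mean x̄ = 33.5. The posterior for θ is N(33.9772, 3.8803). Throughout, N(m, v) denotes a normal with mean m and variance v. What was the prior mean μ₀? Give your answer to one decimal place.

μ₀ = 47.9

The posterior mean is a precision-weighted average: μ_n = (τ₀μ₀ + τ_data·x̄)/(τ₀+τ_data), with τ₀=1/σ₀² and τ_data=n/σ².
Here τ₀ = 1/117.1 = 0.008540 and τ_data = 15/60.2 = 0.249169, so τ_n = 0.257709.
Rearranging for μ₀: μ₀ = (μ_n·τ_n − τ_data·x̄)/τ₀ = (33.9772·0.257709 − 0.249169·33.5) / 0.008540 = 0.409069/0.008540 ≈ 47.9.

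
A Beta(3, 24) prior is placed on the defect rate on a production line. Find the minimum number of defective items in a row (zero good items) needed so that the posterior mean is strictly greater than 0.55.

After k defective items and 0 good items the posterior is Beta(3+k, 24), with mean (3+k)/(3+24+k).
Set (3+k)/(27+k) > 0.55 and solve: k > (0.55·27 − 3)/(1 − 0.55) = 26.333.
The smallest integer exceeding 26.333 is 27, and checking k=27: (30)/(54) = 0.5556 > 0.55.

k = 27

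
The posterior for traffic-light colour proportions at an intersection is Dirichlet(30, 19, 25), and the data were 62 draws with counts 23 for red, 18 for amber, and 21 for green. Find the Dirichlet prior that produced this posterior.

For a Dirichlet(α) prior with multinomial counts c, the posterior is Dirichlet(α + c) componentwise.
Subtract each count from the matching posterior parameter: 30−23=7, 19−18=1, 25−21=4.

Dirichlet(7, 1, 4)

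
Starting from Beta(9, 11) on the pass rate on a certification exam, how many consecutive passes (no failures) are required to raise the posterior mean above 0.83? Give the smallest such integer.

After k passes and 0 failures the posterior is Beta(9+k, 11), with mean (9+k)/(9+11+k).
Set (9+k)/(20+k) > 0.83 and solve: k > (0.83·20 − 9)/(1 − 0.83) = 44.706.
The smallest integer exceeding 44.706 is 45, and checking k=45: (54)/(65) = 0.8308 > 0.83.

k = 45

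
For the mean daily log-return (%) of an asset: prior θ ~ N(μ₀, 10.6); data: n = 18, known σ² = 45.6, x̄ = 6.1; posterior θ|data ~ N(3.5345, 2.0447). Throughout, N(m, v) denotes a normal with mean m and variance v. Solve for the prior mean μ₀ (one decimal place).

μ₀ = -7.2

With known observation variance, the Normal–Normal posterior has precision τ_n = τ₀ + n/σ² and mean μ_n = (τ₀μ₀ + (n/σ²)x̄)/τ_n.
Here τ₀ = 1/10.6 = 0.094340 and τ_data = 18/45.6 = 0.394737, so τ_n = 0.489077.
Rearranging for μ₀: μ₀ = (μ_n·τ_n − τ_data·x̄)/τ₀ = (3.5345·0.489077 − 0.394737·6.1) / 0.094340 = -0.679253/0.094340 ≈ -7.2.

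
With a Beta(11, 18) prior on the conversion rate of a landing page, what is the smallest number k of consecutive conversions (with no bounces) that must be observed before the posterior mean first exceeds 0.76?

After k conversions and 0 bounces the posterior is Beta(11+k, 18), with mean (11+k)/(11+18+k).
Set (11+k)/(29+k) > 0.76 and solve: k > (0.76·29 − 11)/(1 − 0.76) = 46.000.
The smallest integer exceeding 46.000 is 47, and checking k=47: (58)/(76) = 0.7632 > 0.76.

k = 47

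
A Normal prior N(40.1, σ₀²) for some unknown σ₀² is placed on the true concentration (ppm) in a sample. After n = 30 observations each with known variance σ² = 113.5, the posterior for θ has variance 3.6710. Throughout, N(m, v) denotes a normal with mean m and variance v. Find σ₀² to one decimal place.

σ₀² = 123.6

Posterior precision equals prior precision plus data precision: 1/σ_n² = 1/σ₀² + n/σ².
So 1/σ₀² = 1/3.6710 − 30/113.5 = 0.272405 − 0.264317 = 0.008088.
Hence σ₀² = 1/0.008088 ≈ 123.6.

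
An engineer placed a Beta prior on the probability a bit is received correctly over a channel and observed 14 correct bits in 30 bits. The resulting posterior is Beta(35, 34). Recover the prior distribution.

Under Beta–binomial conjugacy the posterior parameters are (a+s, b+f).
So a = 35 − 14 = 21 and b = 34 − 16 = 18.

Beta(21, 18)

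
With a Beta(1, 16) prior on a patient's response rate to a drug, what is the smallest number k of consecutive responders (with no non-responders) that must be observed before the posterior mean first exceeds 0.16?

k = 3

After k responders and 0 non-responders the posterior is Beta(1+k, 16), with mean (1+k)/(1+16+k).
Set (1+k)/(17+k) > 0.16 and solve: k > (0.16·17 − 1)/(1 − 0.16) = 2.048.
The smallest integer exceeding 2.048 is 3.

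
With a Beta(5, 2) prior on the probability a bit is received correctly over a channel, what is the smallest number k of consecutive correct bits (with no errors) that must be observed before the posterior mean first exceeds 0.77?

k = 2

After k correct bits and 0 errors the posterior is Beta(5+k, 2), with mean (5+k)/(5+2+k).
Set (5+k)/(7+k) > 0.77 and solve: k > (0.77·7 − 5)/(1 − 0.77) = 1.696.
The smallest integer exceeding 1.696 is 2.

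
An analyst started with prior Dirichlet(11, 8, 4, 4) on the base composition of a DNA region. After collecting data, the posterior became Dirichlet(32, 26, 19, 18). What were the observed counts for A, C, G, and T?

counts (21, 18, 15, 14)

For a Dirichlet(α) prior with multinomial counts c, the posterior is Dirichlet(α + c) componentwise.
Counts are posterior − prior componentwise: 32−11=21, 26−8=18, 19−4=15, 18−4=14.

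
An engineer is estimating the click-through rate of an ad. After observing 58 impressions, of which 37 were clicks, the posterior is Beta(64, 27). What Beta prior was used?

Beta(27, 6)

Under Beta–binomial conjugacy the posterior parameters are (a+s, b+f).
So a = 64 − 37 = 27 and b = 27 − 21 = 6.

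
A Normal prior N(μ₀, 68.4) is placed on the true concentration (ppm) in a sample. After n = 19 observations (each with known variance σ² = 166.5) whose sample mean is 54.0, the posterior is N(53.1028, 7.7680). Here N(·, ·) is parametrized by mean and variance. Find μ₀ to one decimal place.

μ₀ = 46.1

The posterior mean is a precision-weighted average: μ_n = (τ₀μ₀ + τ_data·x̄)/(τ₀+τ_data), with τ₀=1/σ₀² and τ_data=n/σ².
Here τ₀ = 1/68.4 = 0.014620 and τ_data = 19/166.5 = 0.114114, so τ_n = 0.128734.
Rearranging for μ₀: μ₀ = (μ_n·τ_n − τ_data·x̄)/τ₀ = (53.1028·0.128734 − 0.114114·54.0) / 0.014620 = 0.673980/0.014620 ≈ 46.1.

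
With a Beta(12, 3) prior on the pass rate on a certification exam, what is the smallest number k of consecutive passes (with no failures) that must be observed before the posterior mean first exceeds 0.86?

After k passes and 0 failures the posterior is Beta(12+k, 3), with mean (12+k)/(12+3+k).
Set (12+k)/(15+k) > 0.86 and solve: k > (0.86·15 − 12)/(1 − 0.86) = 6.429.
The smallest integer exceeding 6.429 is 7, and checking k=7: (19)/(22) = 0.8636 > 0.86.

k = 7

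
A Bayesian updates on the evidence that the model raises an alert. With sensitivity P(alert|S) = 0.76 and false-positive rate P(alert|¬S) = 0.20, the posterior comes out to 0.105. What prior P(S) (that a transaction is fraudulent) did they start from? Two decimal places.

P(S) = 0.03

Bayes' rule in odds form gives O(S|E) = O(S)·[P(E|S)/P(E|¬S)], hence O(S) = O(S|E)/LR.
Posterior odds = 0.105/(1−0.105) = 0.1173. LR = 0.76/0.20 = 3.8000.
Prior odds = 0.1173/3.8000 = 0.0309, so P(S) = 0.0309/(1+0.0309) ≈ 0.03.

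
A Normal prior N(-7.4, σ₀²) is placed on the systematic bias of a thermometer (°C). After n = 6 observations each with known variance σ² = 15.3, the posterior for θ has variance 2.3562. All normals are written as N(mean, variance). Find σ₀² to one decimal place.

σ₀² = 31.0

For the Normal–Normal model with known σ², precisions add: τ_n = τ₀ + n/σ².
So 1/σ₀² = 1/2.3562 − 6/15.3 = 0.424412 − 0.392157 = 0.032255.
Hence σ₀² = 1/0.032255 ≈ 31.0.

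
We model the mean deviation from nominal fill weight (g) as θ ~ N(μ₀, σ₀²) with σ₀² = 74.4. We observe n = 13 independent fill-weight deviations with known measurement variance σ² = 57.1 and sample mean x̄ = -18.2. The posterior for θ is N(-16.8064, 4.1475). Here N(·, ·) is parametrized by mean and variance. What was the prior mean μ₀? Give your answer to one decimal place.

μ₀ = 6.8

The posterior mean is a precision-weighted average: μ_n = (τ₀μ₀ + τ_data·x̄)/(τ₀+τ_data), with τ₀=1/σ₀² and τ_data=n/σ².
Here τ₀ = 1/74.4 = 0.013441 and τ_data = 13/57.1 = 0.227671, so τ_n = 0.241112.
Rearranging for μ₀: μ₀ = (μ_n·τ_n − τ_data·x̄)/τ₀ = (-16.8064·0.241112 − 0.227671·-18.2) / 0.013441 = 0.091387/0.013441 ≈ 6.8.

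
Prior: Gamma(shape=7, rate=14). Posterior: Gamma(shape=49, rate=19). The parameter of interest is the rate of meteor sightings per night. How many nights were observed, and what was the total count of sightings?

Gamma–Poisson conjugacy: posterior shape = α + Σxᵢ, posterior rate = β + n.
Matching: Σxᵢ = 49 − 7 = 42 and n = 19 − 14 = 5.

n = 5 nights with total 42 sightings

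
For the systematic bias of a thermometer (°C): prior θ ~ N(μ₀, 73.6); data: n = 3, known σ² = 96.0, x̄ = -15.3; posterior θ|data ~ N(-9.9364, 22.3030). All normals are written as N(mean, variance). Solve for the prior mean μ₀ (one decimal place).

With known observation variance, the Normal–Normal posterior has precision τ_n = τ₀ + n/σ² and mean μ_n = (τ₀μ₀ + (n/σ²)x̄)/τ_n.
Here τ₀ = 1/73.6 = 0.013587 and τ_data = 3/96.0 = 0.031250, so τ_n = 0.044837.
Rearranging for μ₀: μ₀ = (μ_n·τ_n − τ_data·x̄)/τ₀ = (-9.9364·0.044837 − 0.031250·-15.3) / 0.013587 = 0.032607/0.013587 ≈ 2.4.

μ₀ = 2.4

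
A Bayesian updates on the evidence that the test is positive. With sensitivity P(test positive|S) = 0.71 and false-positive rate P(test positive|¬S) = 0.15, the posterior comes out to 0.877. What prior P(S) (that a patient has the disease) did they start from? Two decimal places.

In odds form, posterior odds = prior odds × likelihood ratio, so prior odds = posterior odds ÷ LR.
Posterior odds = 0.877/(1−0.877) = 7.1301. LR = 0.71/0.15 = 4.7333.
Prior odds = 7.1301/4.7333 = 1.5064, so P(S) = 1.5064/(1+1.5064) ≈ 0.60.

P(S) = 0.60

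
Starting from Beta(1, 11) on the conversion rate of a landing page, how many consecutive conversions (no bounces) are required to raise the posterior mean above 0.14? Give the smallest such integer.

After k conversions and 0 bounces the posterior is Beta(1+k, 11), with mean (1+k)/(1+11+k).
Set (1+k)/(12+k) > 0.14 and solve: k > (0.14·12 − 1)/(1 − 0.14) = 0.791.
The smallest integer exceeding 0.791 is 1.

k = 1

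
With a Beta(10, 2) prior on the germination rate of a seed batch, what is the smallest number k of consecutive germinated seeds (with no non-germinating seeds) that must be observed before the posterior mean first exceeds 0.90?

After k germinated seeds and 0 non-germinating seeds the posterior is Beta(10+k, 2), with mean (10+k)/(10+2+k).
Set (10+k)/(12+k) > 0.90 and solve: k > (0.90·12 − 10)/(1 − 0.90) = 8.000.
The smallest integer exceeding 8.000 is 9.

k = 9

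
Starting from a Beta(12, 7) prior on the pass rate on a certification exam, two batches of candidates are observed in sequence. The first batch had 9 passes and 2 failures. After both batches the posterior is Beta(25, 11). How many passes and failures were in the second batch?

Sequential conjugate updates are equivalent to a single update on the pooled data, so total successes = posterior α − prior α and total failures = posterior β − prior β.
Total across both batches: 25−12=13 passes, 11−7=4 failures.
Subtract the first batch: 13−9=4 passes and 4−2=2 failures.

4 passes and 2 failures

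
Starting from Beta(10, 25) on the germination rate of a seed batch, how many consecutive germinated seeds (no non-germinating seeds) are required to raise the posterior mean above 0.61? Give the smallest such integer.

After k germinated seeds and 0 non-germinating seeds the posterior is Beta(10+k, 25), with mean (10+k)/(10+25+k).
Set (10+k)/(35+k) > 0.61 and solve: k > (0.61·35 − 10)/(1 − 0.61) = 29.103.
The smallest integer exceeding 29.103 is 30.

k = 30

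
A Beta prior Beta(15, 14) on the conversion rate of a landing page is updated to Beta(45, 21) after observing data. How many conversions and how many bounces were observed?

Under Beta–binomial conjugacy the posterior parameters are (α+s, β+f).
So s = 45 − 15 = 30 and f = 21 − 14 = 7.

30 conversions and 7 bounces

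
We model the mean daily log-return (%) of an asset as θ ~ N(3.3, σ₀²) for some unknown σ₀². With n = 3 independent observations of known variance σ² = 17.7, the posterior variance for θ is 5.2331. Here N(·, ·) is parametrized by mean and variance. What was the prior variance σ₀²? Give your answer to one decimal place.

Posterior precision equals prior precision plus data precision: 1/σ_n² = 1/σ₀² + n/σ².
So 1/σ₀² = 1/5.2331 − 3/17.7 = 0.191091 − 0.169492 = 0.021599.
Hence σ₀² = 1/0.021599 ≈ 46.3.

σ₀² = 46.3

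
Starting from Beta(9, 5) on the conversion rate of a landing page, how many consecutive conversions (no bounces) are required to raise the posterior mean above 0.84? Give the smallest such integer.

k = 18

After k conversions and 0 bounces the posterior is Beta(9+k, 5), with mean (9+k)/(9+5+k).
Set (9+k)/(14+k) > 0.84 and solve: k > (0.84·14 − 9)/(1 − 0.84) = 17.250.
The smallest integer exceeding 17.250 is 18.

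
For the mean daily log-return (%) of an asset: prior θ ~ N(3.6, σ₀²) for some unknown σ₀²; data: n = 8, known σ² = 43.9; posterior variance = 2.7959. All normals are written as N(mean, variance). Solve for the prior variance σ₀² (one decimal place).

Posterior precision equals prior precision plus data precision: 1/σ_n² = 1/σ₀² + n/σ².
So 1/σ₀² = 1/2.7959 − 8/43.9 = 0.357667 − 0.182232 = 0.175435.
Hence σ₀² = 1/0.175435 ≈ 5.7.

σ₀² = 5.7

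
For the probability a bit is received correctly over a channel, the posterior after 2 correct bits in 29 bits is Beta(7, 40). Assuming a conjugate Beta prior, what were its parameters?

Beta is conjugate to the binomial likelihood: posterior = Beta(α+s, β+f).
Subtract the data counts: 7−2=5, 40−27=13.

Beta(5, 13)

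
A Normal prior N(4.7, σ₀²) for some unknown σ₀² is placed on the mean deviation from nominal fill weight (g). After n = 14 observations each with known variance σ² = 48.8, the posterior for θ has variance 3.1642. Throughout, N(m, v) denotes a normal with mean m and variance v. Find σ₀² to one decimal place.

σ₀² = 34.3

For the Normal–Normal model with known σ², precisions add: τ_n = τ₀ + n/σ².
So 1/σ₀² = 1/3.1642 − 14/48.8 = 0.316036 − 0.286885 = 0.029151.
Hence σ₀² = 1/0.029151 ≈ 34.3.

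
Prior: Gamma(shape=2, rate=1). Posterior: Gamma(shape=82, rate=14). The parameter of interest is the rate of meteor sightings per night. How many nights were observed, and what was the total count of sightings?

A Gamma(α, β) prior (rate parametrization) on a Poisson rate with n observations summing to S gives posterior Gamma(α+S, β+n).
Matching: Σxᵢ = 82 − 2 = 80 and n = 14 − 1 = 13.

n = 13 nights with total 80 sightings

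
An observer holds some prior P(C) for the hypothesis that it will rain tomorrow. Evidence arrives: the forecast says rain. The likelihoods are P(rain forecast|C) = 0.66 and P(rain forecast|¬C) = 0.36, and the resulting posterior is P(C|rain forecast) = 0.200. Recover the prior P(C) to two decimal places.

In odds form, posterior odds = prior odds × likelihood ratio, so prior odds = posterior odds ÷ LR.
Posterior odds = 0.200/(1−0.200) = 0.2500. LR = 0.66/0.36 = 1.8333.
Prior odds = 0.2500/1.8333 = 0.1364, so P(C) = 0.1364/(1+0.1364) ≈ 0.12.

P(C) = 0.12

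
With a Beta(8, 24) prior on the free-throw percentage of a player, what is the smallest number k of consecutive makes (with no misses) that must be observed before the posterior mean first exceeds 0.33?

After k makes and 0 misses the posterior is Beta(8+k, 24), with mean (8+k)/(8+24+k).
Set (8+k)/(32+k) > 0.33 and solve: k > (0.33·32 − 8)/(1 − 0.33) = 3.821.
The smallest integer exceeding 3.821 is 4, and checking k=4: (12)/(36) = 0.3333 > 0.33.

k = 4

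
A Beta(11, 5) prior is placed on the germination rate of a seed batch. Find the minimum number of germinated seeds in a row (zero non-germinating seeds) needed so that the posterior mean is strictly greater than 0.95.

k = 85

After k germinated seeds and 0 non-germinating seeds the posterior is Beta(11+k, 5), with mean (11+k)/(11+5+k).
Set (11+k)/(16+k) > 0.95 and solve: k > (0.95·16 − 11)/(1 − 0.95) = 84.000.
The smallest integer exceeding 84.000 is 85, and checking k=85: (96)/(101) = 0.9505 > 0.95.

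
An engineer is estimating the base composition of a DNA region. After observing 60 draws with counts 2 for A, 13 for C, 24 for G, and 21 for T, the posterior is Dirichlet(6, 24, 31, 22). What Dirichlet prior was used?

Dirichlet(4, 11, 7, 1)

For a Dirichlet(α) prior with multinomial counts c, the posterior is Dirichlet(α + c) componentwise.
Subtract each count from the matching posterior parameter: 6−2=4, 24−13=11, 31−24=7, 22−21=1.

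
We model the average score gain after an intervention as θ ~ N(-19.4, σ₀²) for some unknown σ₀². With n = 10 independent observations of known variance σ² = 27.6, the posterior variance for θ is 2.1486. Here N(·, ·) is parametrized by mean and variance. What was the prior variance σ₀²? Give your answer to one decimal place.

For the Normal–Normal model with known σ², precisions add: τ_n = τ₀ + n/σ².
So 1/σ₀² = 1/2.1486 − 10/27.6 = 0.465419 − 0.362319 = 0.103100.
Hence σ₀² = 1/0.103100 ≈ 9.7.

σ₀² = 9.7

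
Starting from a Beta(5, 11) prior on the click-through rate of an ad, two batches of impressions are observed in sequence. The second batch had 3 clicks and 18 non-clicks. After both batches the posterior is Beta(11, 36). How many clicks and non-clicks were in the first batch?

Sequential conjugate updates are equivalent to a single update on the pooled data, so total successes = posterior α − prior α and total failures = posterior β − prior β.
Total across both batches: 11−5=6 clicks, 36−11=25 non-clicks.
Subtract the second batch: 6−3=3 clicks and 25−18=7 non-clicks.

3 clicks and 7 non-clicks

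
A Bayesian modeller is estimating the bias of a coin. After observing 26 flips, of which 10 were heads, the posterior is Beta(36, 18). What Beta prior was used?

A Beta(a, b) prior with s successes and f failures in binomial data gives a Beta(a+s, b+f) posterior.
So a = 36 − 10 = 26 and b = 18 − 16 = 2.

Beta(26, 2)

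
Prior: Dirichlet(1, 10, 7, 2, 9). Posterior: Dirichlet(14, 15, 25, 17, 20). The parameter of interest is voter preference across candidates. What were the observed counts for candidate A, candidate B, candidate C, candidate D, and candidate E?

For a Dirichlet(α) prior with multinomial counts c, the posterior is Dirichlet(α + c) componentwise.
Counts are posterior − prior componentwise: 14−1=13, 15−10=5, 25−7=18, 17−2=15, 20−9=11.

counts (13, 5, 18, 15, 11)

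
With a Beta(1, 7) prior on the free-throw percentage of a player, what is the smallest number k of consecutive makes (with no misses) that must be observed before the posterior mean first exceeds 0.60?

k = 10

After k makes and 0 misses the posterior is Beta(1+k, 7), with mean (1+k)/(1+7+k).
Set (1+k)/(8+k) > 0.60 and solve: k > (0.60·8 − 1)/(1 − 0.60) = 9.500.
The smallest integer exceeding 9.500 is 10.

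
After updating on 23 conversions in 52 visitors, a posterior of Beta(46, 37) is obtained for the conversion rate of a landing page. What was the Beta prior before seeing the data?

Beta(23, 8)

Beta is conjugate to the binomial likelihood: posterior = Beta(a+s, b+f).
So a = 46 − 23 = 23 and b = 37 − 29 = 8.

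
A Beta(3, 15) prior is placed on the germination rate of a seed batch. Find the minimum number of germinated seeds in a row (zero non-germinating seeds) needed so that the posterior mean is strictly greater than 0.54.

k = 15

After k germinated seeds and 0 non-germinating seeds the posterior is Beta(3+k, 15), with mean (3+k)/(3+15+k).
Set (3+k)/(18+k) > 0.54 and solve: k > (0.54·18 − 3)/(1 − 0.54) = 14.609.
The smallest integer exceeding 14.609 is 15.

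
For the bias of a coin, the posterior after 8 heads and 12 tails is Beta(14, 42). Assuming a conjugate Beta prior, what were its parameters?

Under Beta–binomial conjugacy the posterior parameters are (a+s, b+f).
Subtract the data counts: 14−8=6, 42−12=30.

Beta(6, 30)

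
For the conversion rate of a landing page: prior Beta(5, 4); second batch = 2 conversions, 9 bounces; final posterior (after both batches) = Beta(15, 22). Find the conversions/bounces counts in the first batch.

8 conversions and 9 bounces

Sequential conjugate updates are equivalent to a single update on the pooled data, so total successes = posterior α − prior α and total failures = posterior β − prior β.
Total across both batches: 15−5=10 conversions, 22−4=18 bounces.
Subtract the second batch: 10−2=8 conversions and 18−9=9 bounces.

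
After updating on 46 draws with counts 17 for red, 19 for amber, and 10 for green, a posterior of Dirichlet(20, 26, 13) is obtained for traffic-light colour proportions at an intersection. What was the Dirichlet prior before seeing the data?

Dirichlet(3, 7, 3)

For a Dirichlet(α) prior with multinomial counts c, the posterior is Dirichlet(α + c) componentwise.
Subtract each count from the matching posterior parameter: 20−17=3, 26−19=7, 13−10=3.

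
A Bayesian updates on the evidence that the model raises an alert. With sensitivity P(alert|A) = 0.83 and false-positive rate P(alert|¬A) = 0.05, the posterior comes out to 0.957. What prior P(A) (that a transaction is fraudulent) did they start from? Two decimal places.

In odds form, posterior odds = prior odds × likelihood ratio, so prior odds = posterior odds ÷ LR.
Posterior odds = 0.957/(1−0.957) = 22.2558. LR = 0.83/0.05 = 16.6000.
Prior odds = 22.2558/16.6000 = 1.3407, so P(A) = 1.3407/(1+1.3407) ≈ 0.57.

P(A) = 0.57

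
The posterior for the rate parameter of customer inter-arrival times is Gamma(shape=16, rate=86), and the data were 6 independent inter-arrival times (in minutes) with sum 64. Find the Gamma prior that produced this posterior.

Gamma(shape=10, rate=22)

For an exponential likelihood with a Gamma(α, β) prior on the rate, n observations with total T give posterior Gamma(α+n, β+T).
So α = 16 − 6 = 10 and β = 86 − 64 = 22.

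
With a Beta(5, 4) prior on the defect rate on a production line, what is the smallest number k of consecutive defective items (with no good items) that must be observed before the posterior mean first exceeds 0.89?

After k defective items and 0 good items the posterior is Beta(5+k, 4), with mean (5+k)/(5+4+k).
Set (5+k)/(9+k) > 0.89 and solve: k > (0.89·9 − 5)/(1 − 0.89) = 27.364.
The smallest integer exceeding 27.364 is 28, and checking k=28: (33)/(37) = 0.8919 > 0.89.

k = 28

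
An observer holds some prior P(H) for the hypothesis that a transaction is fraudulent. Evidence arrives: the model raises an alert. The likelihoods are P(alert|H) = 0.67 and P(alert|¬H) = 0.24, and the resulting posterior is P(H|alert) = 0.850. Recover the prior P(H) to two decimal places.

Bayes' rule in odds form gives O(H|E) = O(H)·[P(E|H)/P(E|¬H)], hence O(H) = O(H|E)/LR.
Posterior odds = 0.850/(1−0.850) = 5.6667. LR = 0.67/0.24 = 2.7917.
Prior odds = 5.6667/2.7917 = 2.0298, so P(H) = 2.0298/(1+2.0298) ≈ 0.67.

P(H) = 0.67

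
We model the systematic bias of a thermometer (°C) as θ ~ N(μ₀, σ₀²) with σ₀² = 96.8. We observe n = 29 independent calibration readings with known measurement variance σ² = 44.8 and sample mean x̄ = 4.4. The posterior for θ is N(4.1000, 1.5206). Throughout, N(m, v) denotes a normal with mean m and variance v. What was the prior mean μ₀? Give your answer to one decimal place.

μ₀ = -14.7

The posterior mean is a precision-weighted average: μ_n = (τ₀μ₀ + τ_data·x̄)/(τ₀+τ_data), with τ₀=1/σ₀² and τ_data=n/σ².
Here τ₀ = 1/96.8 = 0.010331 and τ_data = 29/44.8 = 0.647321, so τ_n = 0.657652.
Rearranging for μ₀: μ₀ = (μ_n·τ_n − τ_data·x̄)/τ₀ = (4.1000·0.657652 − 0.647321·4.4) / 0.010331 = -0.151839/0.010331 ≈ -14.7.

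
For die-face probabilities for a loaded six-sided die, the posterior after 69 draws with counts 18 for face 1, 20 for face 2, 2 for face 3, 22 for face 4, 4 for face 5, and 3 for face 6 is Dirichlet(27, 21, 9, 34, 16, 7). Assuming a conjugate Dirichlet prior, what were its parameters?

For a Dirichlet(α) prior with multinomial counts c, the posterior is Dirichlet(α + c) componentwise.
Subtract each count from the matching posterior parameter: 27−18=9, 21−20=1, 9−2=7, 34−22=12, 16−4=12, 7−3=4.

Dirichlet(9, 1, 7, 12, 12, 4)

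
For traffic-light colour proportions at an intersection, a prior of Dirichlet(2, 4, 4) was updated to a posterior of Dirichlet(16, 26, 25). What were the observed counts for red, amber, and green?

For a Dirichlet(α) prior with multinomial counts c, the posterior is Dirichlet(α + c) componentwise.
Counts are posterior − prior componentwise: 16−2=14, 26−4=22, 25−4=21.

counts (14, 22, 21)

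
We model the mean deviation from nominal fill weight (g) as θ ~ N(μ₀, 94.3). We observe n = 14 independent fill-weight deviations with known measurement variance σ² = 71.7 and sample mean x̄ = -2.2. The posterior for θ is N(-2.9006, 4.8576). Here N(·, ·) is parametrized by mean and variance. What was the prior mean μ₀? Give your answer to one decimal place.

The posterior mean is a precision-weighted average: μ_n = (τ₀μ₀ + τ_data·x̄)/(τ₀+τ_data), with τ₀=1/σ₀² and τ_data=n/σ².
Here τ₀ = 1/94.3 = 0.010604 and τ_data = 14/71.7 = 0.195258, so τ_n = 0.205862.
Rearranging for μ₀: μ₀ = (μ_n·τ_n − τ_data·x̄)/τ₀ = (-2.9006·0.205862 − 0.195258·-2.2) / 0.010604 = -0.167556/0.010604 ≈ -15.8.

μ₀ = -15.8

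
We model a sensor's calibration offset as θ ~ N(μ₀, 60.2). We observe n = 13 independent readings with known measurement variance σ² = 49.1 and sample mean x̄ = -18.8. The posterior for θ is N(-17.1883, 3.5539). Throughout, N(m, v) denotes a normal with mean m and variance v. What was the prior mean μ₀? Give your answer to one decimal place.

With known observation variance, the Normal–Normal posterior has precision τ_n = τ₀ + n/σ² and mean μ_n = (τ₀μ₀ + (n/σ²)x̄)/τ_n.
Here τ₀ = 1/60.2 = 0.016611 and τ_data = 13/49.1 = 0.264766, so τ_n = 0.281377.
Rearranging for μ₀: μ₀ = (μ_n·τ_n − τ_data·x̄)/τ₀ = (-17.1883·0.281377 − 0.264766·-18.8) / 0.016611 = 0.141209/0.016611 ≈ 8.5.

μ₀ = 8.5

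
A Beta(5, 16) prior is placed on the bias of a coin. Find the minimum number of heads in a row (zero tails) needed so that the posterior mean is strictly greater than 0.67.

k = 28

After k heads and 0 tails the posterior is Beta(5+k, 16), with mean (5+k)/(5+16+k).
Set (5+k)/(21+k) > 0.67 and solve: k > (0.67·21 − 5)/(1 − 0.67) = 27.485.
The smallest integer exceeding 27.485 is 28, and checking k=28: (33)/(49) = 0.6735 > 0.67.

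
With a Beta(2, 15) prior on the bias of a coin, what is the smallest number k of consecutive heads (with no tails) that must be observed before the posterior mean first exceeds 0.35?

After k heads and 0 tails the posterior is Beta(2+k, 15), with mean (2+k)/(2+15+k).
Set (2+k)/(17+k) > 0.35 and solve: k > (0.35·17 − 2)/(1 − 0.35) = 6.077.
The smallest integer exceeding 6.077 is 7.

k = 7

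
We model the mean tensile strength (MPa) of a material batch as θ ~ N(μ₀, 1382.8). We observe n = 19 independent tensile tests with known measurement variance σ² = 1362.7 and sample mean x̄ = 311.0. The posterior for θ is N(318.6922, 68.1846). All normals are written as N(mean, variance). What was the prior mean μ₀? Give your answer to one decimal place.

μ₀ = 467.0

With known observation variance, the Normal–Normal posterior has precision τ_n = τ₀ + n/σ² and mean μ_n = (τ₀μ₀ + (n/σ²)x̄)/τ_n.
Here τ₀ = 1/1382.8 = 0.000723 and τ_data = 19/1362.7 = 0.013943, so τ_n = 0.014666.
Rearranging for μ₀: μ₀ = (μ_n·τ_n − τ_data·x̄)/τ₀ = (318.6922·0.014666 − 0.013943·311.0) / 0.000723 = 0.337667/0.000723 ≈ 467.0.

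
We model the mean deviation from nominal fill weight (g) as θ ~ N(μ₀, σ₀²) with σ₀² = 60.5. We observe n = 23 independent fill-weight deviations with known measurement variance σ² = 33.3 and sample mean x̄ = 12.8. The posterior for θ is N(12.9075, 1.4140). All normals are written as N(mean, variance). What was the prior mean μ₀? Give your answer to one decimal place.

With known observation variance, the Normal–Normal posterior has precision τ_n = τ₀ + n/σ² and mean μ_n = (τ₀μ₀ + (n/σ²)x̄)/τ_n.
Here τ₀ = 1/60.5 = 0.016529 and τ_data = 23/33.3 = 0.690691, so τ_n = 0.707220.
Rearranging for μ₀: μ₀ = (μ_n·τ_n − τ_data·x̄)/τ₀ = (12.9075·0.707220 − 0.690691·12.8) / 0.016529 = 0.287597/0.016529 ≈ 17.4.

μ₀ = 17.4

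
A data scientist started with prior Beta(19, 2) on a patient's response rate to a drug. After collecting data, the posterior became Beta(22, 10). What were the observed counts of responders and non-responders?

3 responders and 8 non-responders

Beta is conjugate to the binomial likelihood: posterior = Beta(a+s, b+f).
So s = 22 − 19 = 3 and f = 10 − 2 = 8.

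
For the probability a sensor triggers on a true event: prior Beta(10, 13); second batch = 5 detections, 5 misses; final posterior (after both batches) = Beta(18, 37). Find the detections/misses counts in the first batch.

3 detections and 19 misses

Sequential conjugate updates are equivalent to a single update on the pooled data, so total successes = posterior α − prior α and total failures = posterior β − prior β.
Total across both batches: 18−10=8 detections, 37−13=24 misses.
Subtract the second batch: 8−5=3 detections and 24−5=19 misses.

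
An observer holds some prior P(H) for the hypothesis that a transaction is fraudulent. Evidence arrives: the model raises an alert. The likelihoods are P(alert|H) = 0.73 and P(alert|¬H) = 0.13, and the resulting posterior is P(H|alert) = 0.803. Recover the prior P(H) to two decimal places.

P(H) = 0.42

Bayes' rule in odds form gives O(H|E) = O(H)·[P(E|H)/P(E|¬H)], hence O(H) = O(H|E)/LR.
Posterior odds = 0.803/(1−0.803) = 4.0761. LR = 0.73/0.13 = 5.6154.
Prior odds = 4.0761/5.6154 = 0.7259, so P(H) = 0.7259/(1+0.7259) ≈ 0.42.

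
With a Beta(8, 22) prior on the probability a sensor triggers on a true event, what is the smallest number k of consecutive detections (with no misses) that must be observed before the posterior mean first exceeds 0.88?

k = 154

After k detections and 0 misses the posterior is Beta(8+k, 22), with mean (8+k)/(8+22+k).
Set (8+k)/(30+k) > 0.88 and solve: k > (0.88·30 − 8)/(1 − 0.88) = 153.333.
The smallest integer exceeding 153.333 is 154.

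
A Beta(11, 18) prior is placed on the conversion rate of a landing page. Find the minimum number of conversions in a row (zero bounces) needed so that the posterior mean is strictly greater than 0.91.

k = 172

After k conversions and 0 bounces the posterior is Beta(11+k, 18), with mean (11+k)/(11+18+k).
Set (11+k)/(29+k) > 0.91 and solve: k > (0.91·29 − 11)/(1 − 0.91) = 171.000.
The smallest integer exceeding 171.000 is 172.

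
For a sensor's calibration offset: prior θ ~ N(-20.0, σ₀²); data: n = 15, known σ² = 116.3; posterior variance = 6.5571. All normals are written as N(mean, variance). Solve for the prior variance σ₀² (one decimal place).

σ₀² = 42.5

Posterior precision equals prior precision plus data precision: 1/σ_n² = 1/σ₀² + n/σ².
So 1/σ₀² = 1/6.5571 − 15/116.3 = 0.152506 − 0.128977 = 0.023529.
Hence σ₀² = 1/0.023529 ≈ 42.5.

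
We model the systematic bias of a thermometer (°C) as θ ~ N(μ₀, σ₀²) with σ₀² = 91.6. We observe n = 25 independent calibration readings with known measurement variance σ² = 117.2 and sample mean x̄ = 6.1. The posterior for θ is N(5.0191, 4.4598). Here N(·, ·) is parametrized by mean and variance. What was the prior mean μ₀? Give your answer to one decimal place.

The posterior mean is a precision-weighted average: μ_n = (τ₀μ₀ + τ_data·x̄)/(τ₀+τ_data), with τ₀=1/σ₀² and τ_data=n/σ².
Here τ₀ = 1/91.6 = 0.010917 and τ_data = 25/117.2 = 0.213311, so τ_n = 0.224228.
Rearranging for μ₀: μ₀ = (μ_n·τ_n − τ_data·x̄)/τ₀ = (5.0191·0.224228 − 0.213311·6.1) / 0.010917 = -0.175774/0.010917 ≈ -16.1.

μ₀ = -16.1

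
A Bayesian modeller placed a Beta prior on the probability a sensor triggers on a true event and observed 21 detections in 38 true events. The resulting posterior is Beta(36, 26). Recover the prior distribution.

Beta(15, 9)

Under Beta–binomial conjugacy the posterior parameters are (a+s, b+f).
So a = 36 − 21 = 15 and b = 26 − 17 = 9.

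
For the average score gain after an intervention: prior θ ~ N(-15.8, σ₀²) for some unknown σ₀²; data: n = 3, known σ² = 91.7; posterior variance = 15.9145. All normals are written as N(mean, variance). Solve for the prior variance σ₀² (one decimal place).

For the Normal–Normal model with known σ², precisions add: τ_n = τ₀ + n/σ².
So 1/σ₀² = 1/15.9145 − 3/91.7 = 0.062836 − 0.032715 = 0.030121.
Hence σ₀² = 1/0.030121 ≈ 33.2.

σ₀² = 33.2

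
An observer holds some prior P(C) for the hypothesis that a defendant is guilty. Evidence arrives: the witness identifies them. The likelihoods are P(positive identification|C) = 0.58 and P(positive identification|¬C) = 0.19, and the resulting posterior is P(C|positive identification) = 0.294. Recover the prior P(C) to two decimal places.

P(C) = 0.12

In odds form, posterior odds = prior odds × likelihood ratio, so prior odds = posterior odds ÷ LR.
Posterior odds = 0.294/(1−0.294) = 0.4164. LR = 0.58/0.19 = 3.0526.
Prior odds = 0.4164/3.0526 = 0.1364, so P(C) = 0.1364/(1+0.1364) ≈ 0.12.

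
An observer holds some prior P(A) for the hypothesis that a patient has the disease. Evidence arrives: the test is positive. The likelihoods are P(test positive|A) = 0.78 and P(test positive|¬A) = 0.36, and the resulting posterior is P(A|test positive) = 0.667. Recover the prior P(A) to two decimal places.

In odds form, posterior odds = prior odds × likelihood ratio, so prior odds = posterior odds ÷ LR.
Posterior odds = 0.667/(1−0.667) = 2.0030. LR = 0.78/0.36 = 2.1667.
Prior odds = 2.0030/2.1667 = 0.9244, so P(A) = 0.9244/(1+0.9244) ≈ 0.48.

P(A) = 0.48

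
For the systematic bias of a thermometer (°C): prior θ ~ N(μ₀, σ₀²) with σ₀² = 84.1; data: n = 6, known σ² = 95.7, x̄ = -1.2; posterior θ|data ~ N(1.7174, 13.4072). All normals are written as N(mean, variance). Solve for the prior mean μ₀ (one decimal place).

μ₀ = 17.1

With known observation variance, the Normal–Normal posterior has precision τ_n = τ₀ + n/σ² and mean μ_n = (τ₀μ₀ + (n/σ²)x̄)/τ_n.
Here τ₀ = 1/84.1 = 0.011891 and τ_data = 6/95.7 = 0.062696, so τ_n = 0.074587.
Rearranging for μ₀: μ₀ = (μ_n·τ_n − τ_data·x̄)/τ₀ = (1.7174·0.074587 − 0.062696·-1.2) / 0.011891 = 0.203331/0.011891 ≈ 17.1.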